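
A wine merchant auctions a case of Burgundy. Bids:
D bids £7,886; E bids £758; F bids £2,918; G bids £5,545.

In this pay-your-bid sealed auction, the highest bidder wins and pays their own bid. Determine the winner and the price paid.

D pays £7,886

Pay-your-bid sealed auction: the highest bidder wins and pays their own bid.
Bids ranked: 7,886 (D) > 5,545 (G) > 2,918 (F) > 758 (E)
D has the highest bid and pays exactly that: £7,886.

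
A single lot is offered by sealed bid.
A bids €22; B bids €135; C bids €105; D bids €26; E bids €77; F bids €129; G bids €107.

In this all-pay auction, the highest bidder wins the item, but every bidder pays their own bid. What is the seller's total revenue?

Total revenue: €601

All-pay auction: the highest bidder wins the item, but every bidder pays their own bid.
Sorting bids: 135 (B) > 129 (F) > 107 (G) > 105 (C) > 77 (E) > 26 (D) > …
Every bidder forfeits their bid regardless of winning.
Revenue = 22 + 135 + 105 + 26 + 77 + 129 + 107 = €601.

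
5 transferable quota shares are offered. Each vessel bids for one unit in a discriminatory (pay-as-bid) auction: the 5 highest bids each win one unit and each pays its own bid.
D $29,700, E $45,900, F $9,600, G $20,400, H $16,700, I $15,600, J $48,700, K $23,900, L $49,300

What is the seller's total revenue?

Bids ranked high→low: 49,300 (L), 48,700 (J), 45,900 (E), 29,700 (D), 23,900 (K), 20,400 (G), 16,700 (H), …
Top 5: L, J, E, D, K.
Total revenue = 49,300 + 48,700 + 45,900 + 29,700 + 23,900 = $197,500.

Total revenue: $197,500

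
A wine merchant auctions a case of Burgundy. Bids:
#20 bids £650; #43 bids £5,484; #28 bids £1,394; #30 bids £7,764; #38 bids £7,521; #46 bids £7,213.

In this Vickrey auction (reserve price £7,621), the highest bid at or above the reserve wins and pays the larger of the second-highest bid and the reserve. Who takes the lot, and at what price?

Vickrey auction (reserve price £7,621): the highest bid at or above the reserve wins and pays the larger of the second-highest bid and the reserve.
Bids in order: 7,764 (#30) > 7,521 (#38) > 7,213 (#46) > 5,484 (#43) > 1,394 (#28) > 650 (#20)
#30 has the top bid at or above the reserve (£7,764).
max(second-highest £7,521, reserve £7,621) = £7,621.

#30 pays £7,621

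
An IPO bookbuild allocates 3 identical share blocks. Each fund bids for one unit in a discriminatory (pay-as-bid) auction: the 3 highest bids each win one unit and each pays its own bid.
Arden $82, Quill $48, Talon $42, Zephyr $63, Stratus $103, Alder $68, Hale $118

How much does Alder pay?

Ordering the bids: 118 (Hale), 103 (Stratus), 82 (Arden), 68 (Alder), 63 (Zephyr), …
Top 3: Hale, Stratus, Arden.
Alder does not win → $0.

Alder pays $0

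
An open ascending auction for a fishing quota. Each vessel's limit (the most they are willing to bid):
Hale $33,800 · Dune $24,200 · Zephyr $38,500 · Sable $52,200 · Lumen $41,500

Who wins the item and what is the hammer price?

Rule: the price rises until one bidder remains; the winner pays the price at which the last rival dropped out.
Limits in order: 52,200 (Sable) > 41,500 (Lumen) > 38,500 (Zephyr) > 33,800 (Hale) > 24,200 (Dune)
Lumen is the last rival to drop out, at $41,500; Sable remains and wins at that price.

Sable wins at $41,500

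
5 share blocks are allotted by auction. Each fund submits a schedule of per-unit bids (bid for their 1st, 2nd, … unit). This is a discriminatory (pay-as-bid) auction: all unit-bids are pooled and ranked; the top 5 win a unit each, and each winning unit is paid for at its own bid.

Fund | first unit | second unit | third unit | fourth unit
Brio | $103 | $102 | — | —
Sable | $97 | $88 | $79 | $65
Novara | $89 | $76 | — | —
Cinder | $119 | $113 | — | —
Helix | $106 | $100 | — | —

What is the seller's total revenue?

All unit-bids, highest first — top 5: 119 (Cinder-1), 113 (Cinder-2), 106 (Helix-1), 103 (Brio-1), 102 (Brio-2)
Next rejected bid: $100 (not a price — pay-as-bid).
Each winning unit pays its own bid.
Revenue = 119 + 113 + 106 + 103 + 102 = $543.

Total revenue: $543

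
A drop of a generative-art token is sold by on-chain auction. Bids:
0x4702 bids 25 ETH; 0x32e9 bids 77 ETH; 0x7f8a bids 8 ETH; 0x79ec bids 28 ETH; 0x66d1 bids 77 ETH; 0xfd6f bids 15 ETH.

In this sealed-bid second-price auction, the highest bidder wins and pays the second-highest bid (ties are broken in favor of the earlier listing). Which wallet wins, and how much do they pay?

0x32e9 pays 77 ETH

Bids ranked: 77 (0x32e9) > 77 (0x66d1) > 28 (0x79ec) > 25 (0x4702) > 15 (0xfd6f) > 8 (0x7f8a)
0x32e9 and 0x66d1 tie at 77 ETH; tie-break gives it to 0x32e9.
0x32e9 is highest; pays the second-highest bid, 77 ETH.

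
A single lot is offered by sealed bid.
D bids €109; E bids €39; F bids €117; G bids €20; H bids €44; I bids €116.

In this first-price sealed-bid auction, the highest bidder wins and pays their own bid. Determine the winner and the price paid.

F pays €117

Bids ranked: 117 (F) > 116 (I) > 109 (D) > 44 (H) > 39 (E) > 20 (G)
F is highest → pays own bid, €117.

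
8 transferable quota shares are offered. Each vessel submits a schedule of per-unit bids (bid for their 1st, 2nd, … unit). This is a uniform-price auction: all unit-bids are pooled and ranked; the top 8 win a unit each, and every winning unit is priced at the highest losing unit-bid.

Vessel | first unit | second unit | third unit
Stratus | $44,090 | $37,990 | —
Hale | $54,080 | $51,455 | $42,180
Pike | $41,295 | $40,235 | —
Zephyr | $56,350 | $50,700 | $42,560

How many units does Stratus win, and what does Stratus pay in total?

All unit-bids, highest first — top 8: 56,350 (Zephyr-1), 54,080 (Hale-1), 51,455 (Hale-2), 50,700 (Zephyr-2), 44,090 (Stratus-1), 42,560 (Zephyr-3), 42,180 (Hale-3), 41,295 (Pike-1)
First bid not allocated: $40,235.
Stratus wins 1 unit(s) at $40,235 each.

Stratus: 1 unit, pays $40,235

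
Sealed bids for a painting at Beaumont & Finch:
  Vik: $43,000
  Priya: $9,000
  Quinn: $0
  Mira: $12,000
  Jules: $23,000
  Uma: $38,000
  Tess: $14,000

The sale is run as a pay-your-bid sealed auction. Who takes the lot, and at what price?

Bids ranked: 43,000 (Vik) > 38,000 (Uma) > 23,000 (Jules) > 14,000 (Tess) > 12,000 (Mira) > 9,000 (Priya) > …
Vik has the highest bid and pays exactly that: $43,000.

Vik pays $43,000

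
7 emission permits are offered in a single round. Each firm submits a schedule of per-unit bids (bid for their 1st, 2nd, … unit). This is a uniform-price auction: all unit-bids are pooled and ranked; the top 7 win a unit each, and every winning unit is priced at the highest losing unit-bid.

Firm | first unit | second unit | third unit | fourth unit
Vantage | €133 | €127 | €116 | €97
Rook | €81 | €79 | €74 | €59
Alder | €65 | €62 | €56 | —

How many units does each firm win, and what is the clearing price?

Rook 3, Vantage 4; clearing price €65

Pooled unit-bids ranked (top 7): 133 (Vantage-1), 127 (Vantage-2), 116 (Vantage-3), 97 (Vantage-4), 81 (Rook-1), 79 (Rook-2), 74 (Rook-3)
The (k+1)-th unit-bid is €65.
Allocation: Rook 3, Vantage 4.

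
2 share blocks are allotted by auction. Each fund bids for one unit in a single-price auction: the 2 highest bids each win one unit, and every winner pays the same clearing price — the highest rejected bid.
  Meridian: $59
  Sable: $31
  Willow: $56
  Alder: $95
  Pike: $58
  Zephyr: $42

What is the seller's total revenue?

Ordering the bids: 95 (Alder), 59 (Meridian), 58 (Pike), 56 (Willow), …
Winners (2 units): Alder, Meridian.
First losing bid is Pike's $58, which sets the uniform price.
Total revenue = 2 × $58 = $116.

Total revenue: $116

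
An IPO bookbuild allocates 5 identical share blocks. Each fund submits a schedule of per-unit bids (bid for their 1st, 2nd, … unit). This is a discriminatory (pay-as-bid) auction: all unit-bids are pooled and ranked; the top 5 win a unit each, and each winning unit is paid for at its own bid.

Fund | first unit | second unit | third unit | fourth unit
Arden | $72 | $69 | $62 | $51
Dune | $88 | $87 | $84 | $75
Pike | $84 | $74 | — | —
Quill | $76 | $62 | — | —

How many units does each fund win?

Dune 3, Pike 1, Quill 1

Merging the schedules and taking the best 5: 88 (Dune-1), 87 (Dune-2), 84 (Dune-3), 84 (Pike-1), 76 (Quill-1)
Next rejected bid: $75 (not a price — pay-as-bid).
Allocation: Dune 3, Pike 1, Quill 1.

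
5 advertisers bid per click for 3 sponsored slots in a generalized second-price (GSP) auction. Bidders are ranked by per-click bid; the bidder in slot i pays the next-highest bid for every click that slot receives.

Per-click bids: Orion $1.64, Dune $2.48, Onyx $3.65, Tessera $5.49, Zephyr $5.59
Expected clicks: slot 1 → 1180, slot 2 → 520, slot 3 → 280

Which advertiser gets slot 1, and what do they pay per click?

Zephyr; $5.49 per click

Ranked by bid: $5.59 (Zephyr) > $5.49 (Tessera) > $3.65 (Onyx) > $2.48 (Dune) > …
Slot 1 goes to the first-ranked bidder, Zephyr, who pays the next bid down: $5.49/click.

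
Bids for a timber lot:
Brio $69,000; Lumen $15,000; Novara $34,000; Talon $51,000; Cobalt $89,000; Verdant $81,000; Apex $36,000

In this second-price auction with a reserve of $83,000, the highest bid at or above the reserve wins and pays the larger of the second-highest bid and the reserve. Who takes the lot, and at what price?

Second-price auction with a reserve of $83,000: the highest bid at or above the reserve wins and pays the larger of the second-highest bid and the reserve.
Bids in order: 89,000 (Cobalt) > 81,000 (Verdant) > 69,000 (Brio) > 51,000 (Talon) > 36,000 (Apex) > 34,000 (Novara) > …
Highest eligible bid: Cobalt at $89,000.
Second-highest bid $81,000 is below the reserve $83,000, so the reserve binds → payment $83,000.

Cobalt pays $83,000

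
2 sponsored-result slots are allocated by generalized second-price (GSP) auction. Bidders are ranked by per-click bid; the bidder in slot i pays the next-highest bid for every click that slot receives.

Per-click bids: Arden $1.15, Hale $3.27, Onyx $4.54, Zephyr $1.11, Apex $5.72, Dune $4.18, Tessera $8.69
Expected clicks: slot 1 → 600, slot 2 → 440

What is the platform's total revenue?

Total revenue: $5429.60

Per-click bids in order: $8.69 (Tessera) > $5.72 (Apex) > $4.54 (Onyx) > …
Slot 1: Tessera pays $5.72 × 600 = $3432.00
Slot 2: Apex pays $4.54 × 440 = $1997.60
Total = $5429.60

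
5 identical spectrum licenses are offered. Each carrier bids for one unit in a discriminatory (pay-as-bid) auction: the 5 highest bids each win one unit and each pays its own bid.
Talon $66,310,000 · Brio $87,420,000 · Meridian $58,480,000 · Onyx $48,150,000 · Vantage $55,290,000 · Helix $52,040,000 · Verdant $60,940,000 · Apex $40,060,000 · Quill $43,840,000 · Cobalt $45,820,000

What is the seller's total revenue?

Bids ranked high→low: 87,420,000 (Brio), 66,310,000 (Talon), 60,940,000 (Verdant), 58,480,000 (Meridian), 55,290,000 (Vantage), 52,040,000 (Helix), 48,150,000 (Onyx), …
Winners (5 units): Brio, Talon, Verdant, Meridian, Vantage.
Total revenue = 87,420,000 + 66,310,000 + 60,940,000 + 58,480,000 + 55,290,000 = $328,440,000.

Total revenue: $328,440,000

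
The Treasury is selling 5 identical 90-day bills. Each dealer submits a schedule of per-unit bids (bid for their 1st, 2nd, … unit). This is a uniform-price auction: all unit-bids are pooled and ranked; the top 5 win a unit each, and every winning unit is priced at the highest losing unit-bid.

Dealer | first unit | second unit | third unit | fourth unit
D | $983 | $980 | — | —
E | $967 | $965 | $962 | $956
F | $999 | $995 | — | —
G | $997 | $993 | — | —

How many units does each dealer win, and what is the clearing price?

D 1, F 2, G 2; clearing price $980

Merging the schedules and taking the best 5: 999 (F-1), 997 (G-1), 995 (F-2), 993 (G-2), 983 (D-1)
First bid not allocated: $980.
Allocation: D 1, F 2, G 2.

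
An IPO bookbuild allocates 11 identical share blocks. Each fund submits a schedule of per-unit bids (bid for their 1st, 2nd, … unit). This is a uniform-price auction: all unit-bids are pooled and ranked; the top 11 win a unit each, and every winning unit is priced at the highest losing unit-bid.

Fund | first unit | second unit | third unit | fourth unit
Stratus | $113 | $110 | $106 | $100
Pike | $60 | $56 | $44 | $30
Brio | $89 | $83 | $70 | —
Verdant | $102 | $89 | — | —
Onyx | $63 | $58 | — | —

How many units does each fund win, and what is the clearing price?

Brio 3, Onyx 1, Pike 1, Stratus 4, Verdant 2; clearing price $58

All unit-bids, highest first — top 11: 113 (Stratus-1), 110 (Stratus-2), 106 (Stratus-3), 102 (Verdant-1), 100 (Stratus-4), 89 (Brio-1), 89 (Verdant-2), 83 (Brio-2), 70 (Brio-3), 63 (Onyx-1), 60 (Pike-1)
First bid not allocated: $58.
Allocation: Brio 3, Onyx 1, Pike 1, Stratus 4, Verdant 2.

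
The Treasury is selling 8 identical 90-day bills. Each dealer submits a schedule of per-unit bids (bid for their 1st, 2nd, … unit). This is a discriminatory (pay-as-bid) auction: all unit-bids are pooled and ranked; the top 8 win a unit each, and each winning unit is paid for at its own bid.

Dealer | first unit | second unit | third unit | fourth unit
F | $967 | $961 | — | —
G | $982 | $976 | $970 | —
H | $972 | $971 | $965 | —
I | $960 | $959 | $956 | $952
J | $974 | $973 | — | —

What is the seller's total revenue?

All unit-bids, highest first — top 8: 982 (G-1), 976 (G-2), 974 (J-1), 973 (J-2), 972 (H-1), 971 (H-2), 970 (G-3), 967 (F-1)
Next rejected bid: $965 (not a price — pay-as-bid).
Each winning unit pays its own bid.
Revenue = 982 + 976 + 974 + 973 + 972 + 971 + 970 + 967 = $7,785.

Total revenue: $7,785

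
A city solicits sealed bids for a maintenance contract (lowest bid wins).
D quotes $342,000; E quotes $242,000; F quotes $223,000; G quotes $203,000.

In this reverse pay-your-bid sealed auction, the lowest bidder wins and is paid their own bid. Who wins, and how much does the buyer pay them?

G is paid $203,000

Bids in order: 203,000 (G) < 223,000 (F) < 242,000 (E) < 342,000 (D)
G has the lowest bid and is paid exactly that: $203,000.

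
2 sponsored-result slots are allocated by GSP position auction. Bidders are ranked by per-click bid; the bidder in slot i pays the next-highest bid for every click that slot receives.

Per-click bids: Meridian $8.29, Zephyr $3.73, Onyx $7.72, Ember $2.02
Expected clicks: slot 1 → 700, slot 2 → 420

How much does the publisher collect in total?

Total revenue: $6970.60

Sorting advertisers: $8.29 (Meridian) > $7.72 (Onyx) > $3.73 (Zephyr) > …
Slot 1: Meridian pays $7.72 × 700 = $5404.00
Slot 2: Onyx pays $3.73 × 420 = $1566.60
Total = $6970.60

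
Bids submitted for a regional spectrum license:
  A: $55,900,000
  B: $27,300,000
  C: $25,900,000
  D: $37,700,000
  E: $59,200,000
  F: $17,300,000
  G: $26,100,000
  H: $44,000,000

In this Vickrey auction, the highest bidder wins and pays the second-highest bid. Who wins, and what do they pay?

E pays $55,900,000

Sorting bids: 59,200,000 (E) > 55,900,000 (A) > 44,000,000 (H) > 37,700,000 (D) > 27,300,000 (B) > 26,100,000 (G) > …
Second-price: E pays A's bid of $55,900,000.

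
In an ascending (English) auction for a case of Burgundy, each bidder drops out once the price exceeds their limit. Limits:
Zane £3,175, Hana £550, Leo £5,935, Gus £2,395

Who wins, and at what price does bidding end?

Rule: the price rises until one bidder remains; the winner pays the price at which the last rival dropped out.
Limits in order: 5,935 (Leo) > 3,175 (Zane) > 2,395 (Gus) > 550 (Hana)
Zane is the last rival to drop out, at £3,175; Leo remains and wins at that price.

Leo wins at £3,175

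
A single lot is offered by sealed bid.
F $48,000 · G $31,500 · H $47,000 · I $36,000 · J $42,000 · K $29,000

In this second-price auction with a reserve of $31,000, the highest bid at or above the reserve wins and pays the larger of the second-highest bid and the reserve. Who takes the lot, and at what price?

Second-price auction with a reserve of $31,000: the highest bid at or above the reserve wins and pays the larger of the second-highest bid and the reserve.
Bids in order: 48,000 (F) > 47,000 (H) > 42,000 (J) > 36,000 (I) > 31,500 (G) > 29,000 (K)
Highest eligible bid: F at $48,000.
Second-highest bid $47,000 exceeds the reserve $31,000 → payment $47,000.

F pays $47,000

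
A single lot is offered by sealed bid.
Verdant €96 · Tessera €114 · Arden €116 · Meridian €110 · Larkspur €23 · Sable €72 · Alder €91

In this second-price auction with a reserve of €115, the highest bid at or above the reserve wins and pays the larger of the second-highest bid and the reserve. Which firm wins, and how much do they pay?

Arden pays €115

Bids in order: 116 (Arden) > 114 (Tessera) > 110 (Meridian) > 96 (Verdant) > 91 (Alder) > 72 (Sable) > …
Highest eligible bid: Arden at €116.
Second-highest bid €114 is below the reserve €115, so the reserve binds → payment €115.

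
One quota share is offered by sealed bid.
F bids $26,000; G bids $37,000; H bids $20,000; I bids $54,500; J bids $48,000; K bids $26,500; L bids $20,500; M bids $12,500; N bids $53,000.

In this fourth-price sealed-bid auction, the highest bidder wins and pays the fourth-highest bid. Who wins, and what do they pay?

I pays $37,000

Rule: the highest bidder wins and pays the fourth-highest bid.
Sorting bids: 54,500 (I) > 53,000 (N) > 48,000 (J) > 37,000 (G) > 26,500 (K) > 26,000 (F) > …
I wins; payment is bid #4 in the ranking = $37,000.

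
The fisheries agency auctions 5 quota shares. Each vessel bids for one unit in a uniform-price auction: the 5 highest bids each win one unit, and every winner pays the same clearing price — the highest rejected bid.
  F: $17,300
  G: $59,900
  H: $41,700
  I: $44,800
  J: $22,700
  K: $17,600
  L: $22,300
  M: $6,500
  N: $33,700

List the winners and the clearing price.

G, I, H, N, J; each pays $22,300

Ordering the bids: 59,900 (G), 44,800 (I), 41,700 (H), 33,700 (N), 22,700 (J), 22,300 (L), 17,600 (K), …
The 5 highest are G, I, H, N, J.
Highest unsuccessful bid: $22,300 → clearing price.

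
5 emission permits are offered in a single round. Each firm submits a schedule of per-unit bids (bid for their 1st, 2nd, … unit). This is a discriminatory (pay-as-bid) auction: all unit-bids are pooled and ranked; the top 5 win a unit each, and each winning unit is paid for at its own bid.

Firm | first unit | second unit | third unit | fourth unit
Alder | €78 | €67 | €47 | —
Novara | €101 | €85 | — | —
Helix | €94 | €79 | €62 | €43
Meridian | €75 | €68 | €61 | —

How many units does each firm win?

Alder 1, Helix 2, Novara 2

All unit-bids, highest first — top 5: 101 (Novara-1), 94 (Helix-1), 85 (Novara-2), 79 (Helix-2), 78 (Alder-1)
Next rejected bid: €75 (not a price — pay-as-bid).
Allocation: Alder 1, Helix 2, Novara 2.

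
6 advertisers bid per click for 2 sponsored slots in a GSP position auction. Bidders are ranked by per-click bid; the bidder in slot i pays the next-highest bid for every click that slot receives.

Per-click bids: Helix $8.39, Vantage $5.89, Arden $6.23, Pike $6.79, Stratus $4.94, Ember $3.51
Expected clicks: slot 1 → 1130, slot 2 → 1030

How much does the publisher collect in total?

Total revenue: $14089.60

Per-click bids in order: $8.39 (Helix) > $6.79 (Pike) > $6.23 (Arden) > …
Slot 1: Helix pays $6.79 × 1130 = $7672.70
Slot 2: Pike pays $6.23 × 1030 = $6416.90
Total = $14089.60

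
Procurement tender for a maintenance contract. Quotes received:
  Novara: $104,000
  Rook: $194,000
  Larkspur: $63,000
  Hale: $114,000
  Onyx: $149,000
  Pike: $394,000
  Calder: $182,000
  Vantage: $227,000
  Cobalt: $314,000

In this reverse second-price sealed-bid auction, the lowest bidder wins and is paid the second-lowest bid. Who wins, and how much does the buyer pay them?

Bids in order: 63,000 (Larkspur) < 104,000 (Novara) < 114,000 (Hale) < 149,000 (Onyx) < 182,000 (Calder) < 194,000 (Rook) < …
Second-price: Larkspur is paid Novara's bid of $104,000.

Larkspur is paid $104,000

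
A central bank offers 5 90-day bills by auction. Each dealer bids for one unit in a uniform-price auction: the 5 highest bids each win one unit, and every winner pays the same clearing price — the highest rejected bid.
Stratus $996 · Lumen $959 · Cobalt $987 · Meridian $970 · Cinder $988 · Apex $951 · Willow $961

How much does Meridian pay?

Bids ranked high→low: 996 (Stratus), 988 (Cinder), 987 (Cobalt), 970 (Meridian), 961 (Willow), 959 (Lumen), 951 (Apex)
Top 5: Stratus, Cinder, Cobalt, Meridian, Willow.
Highest unsuccessful bid: $959 → clearing price.
Meridian wins → pays $959.

Meridian pays $959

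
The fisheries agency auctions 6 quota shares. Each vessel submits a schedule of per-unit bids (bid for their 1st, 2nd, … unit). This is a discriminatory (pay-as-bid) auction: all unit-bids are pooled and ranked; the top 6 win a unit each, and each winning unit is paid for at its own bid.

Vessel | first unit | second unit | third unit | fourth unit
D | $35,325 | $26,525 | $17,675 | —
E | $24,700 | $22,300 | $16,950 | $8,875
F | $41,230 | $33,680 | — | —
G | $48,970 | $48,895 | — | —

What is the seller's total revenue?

Total revenue: $234,625

All unit-bids, highest first — top 6: 48,970 (G-1), 48,895 (G-2), 41,230 (F-1), 35,325 (D-1), 33,680 (F-2), 26,525 (D-2)
Next rejected bid: $24,700 (not a price — pay-as-bid).
Each winning unit pays its own bid.
Revenue = 48,970 + 48,895 + 41,230 + 35,325 + 33,680 + 26,525 = $234,625.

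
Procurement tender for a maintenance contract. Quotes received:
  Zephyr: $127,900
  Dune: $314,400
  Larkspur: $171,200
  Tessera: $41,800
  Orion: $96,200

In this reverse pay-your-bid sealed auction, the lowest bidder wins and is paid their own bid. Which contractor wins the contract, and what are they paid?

Tessera is paid $41,800

Bids in order: 41,800 (Tessera) < 96,200 (Orion) < 127,900 (Zephyr) < 171,200 (Larkspur) < 314,400 (Dune)
First-price: Tessera is paid what they bid, $41,800.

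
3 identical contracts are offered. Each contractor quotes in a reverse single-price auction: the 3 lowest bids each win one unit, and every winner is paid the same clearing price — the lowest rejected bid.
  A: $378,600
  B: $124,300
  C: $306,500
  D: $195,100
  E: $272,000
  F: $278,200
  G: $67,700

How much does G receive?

G is paid $272,000

Bids ranked low→high: 67,700 (G), 124,300 (B), 195,100 (D), 272,000 (E), 278,200 (F), …
The 3 lowest are G, B, D.
Clearing price = lowest rejected bid = $272,000.
G wins → is paid $272,000.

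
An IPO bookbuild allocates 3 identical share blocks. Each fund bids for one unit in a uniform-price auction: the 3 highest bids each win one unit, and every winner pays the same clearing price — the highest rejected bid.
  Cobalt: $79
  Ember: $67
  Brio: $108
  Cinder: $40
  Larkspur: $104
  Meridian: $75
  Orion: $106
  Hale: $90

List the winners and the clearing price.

Brio, Orion, Larkspur; each pays $90

Bids ranked high→low: 108 (Brio), 106 (Orion), 104 (Larkspur), 90 (Hale), 79 (Cobalt), …
Top 3: Brio, Orion, Larkspur.
Highest unsuccessful bid: $90 → clearing price.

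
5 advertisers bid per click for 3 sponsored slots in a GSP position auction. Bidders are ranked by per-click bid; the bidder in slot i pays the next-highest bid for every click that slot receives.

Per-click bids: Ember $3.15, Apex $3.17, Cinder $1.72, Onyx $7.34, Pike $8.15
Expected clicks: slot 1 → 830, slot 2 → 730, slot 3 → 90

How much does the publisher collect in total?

Total revenue: $8689.80

Ranked by bid: $8.15 (Pike) > $7.34 (Onyx) > $3.17 (Apex) > $3.15 (Ember) > …
Slot 1: Pike pays $7.34 × 830 = $6092.20
Slot 2: Onyx pays $3.17 × 730 = $2314.10
Slot 3: Apex pays $3.15 × 90 = $283.50
Total = $8689.80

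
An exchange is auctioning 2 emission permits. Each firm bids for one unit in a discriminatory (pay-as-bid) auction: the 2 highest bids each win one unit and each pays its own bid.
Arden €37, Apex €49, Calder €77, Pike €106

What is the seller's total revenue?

Total revenue: €183

Sorting: 106 (Pike), 77 (Calder), 49 (Apex), 37 (Arden)
Winners (2 units): Pike, Calder.
Total revenue = 106 + 77 = €183.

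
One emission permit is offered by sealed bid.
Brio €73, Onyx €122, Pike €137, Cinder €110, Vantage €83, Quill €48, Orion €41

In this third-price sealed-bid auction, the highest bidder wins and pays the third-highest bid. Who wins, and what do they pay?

Third-price sealed-bid auction: the highest bidder wins and pays the third-highest bid.
Bids ranked: 137 (Pike) > 122 (Onyx) > 110 (Cinder) > 83 (Vantage) > 73 (Brio) > 48 (Quill) > …
Pike wins; payment is bid #3 in the ranking = €110.

Pike pays €110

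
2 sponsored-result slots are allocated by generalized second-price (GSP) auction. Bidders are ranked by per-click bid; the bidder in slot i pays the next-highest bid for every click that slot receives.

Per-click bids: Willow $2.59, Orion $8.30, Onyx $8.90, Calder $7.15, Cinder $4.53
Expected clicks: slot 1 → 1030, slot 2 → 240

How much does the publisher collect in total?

Sorting advertisers: $8.90 (Onyx) > $8.30 (Orion) > $7.15 (Calder) > …
Slot 1: Onyx pays $8.30 × 1030 = $8549.00
Slot 2: Orion pays $7.15 × 240 = $1716.00
Total = $10265.00

Total revenue: $10265.00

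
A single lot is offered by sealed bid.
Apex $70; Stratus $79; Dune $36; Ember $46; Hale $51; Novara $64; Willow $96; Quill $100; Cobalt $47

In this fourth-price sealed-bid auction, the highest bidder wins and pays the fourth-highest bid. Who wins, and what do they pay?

Quill pays $70

Sorting bids: 100 (Quill) > 96 (Willow) > 79 (Stratus) > 70 (Apex) > 64 (Novara) > 51 (Hale) > …
Quill wins; payment is bid #4 in the ranking = $70.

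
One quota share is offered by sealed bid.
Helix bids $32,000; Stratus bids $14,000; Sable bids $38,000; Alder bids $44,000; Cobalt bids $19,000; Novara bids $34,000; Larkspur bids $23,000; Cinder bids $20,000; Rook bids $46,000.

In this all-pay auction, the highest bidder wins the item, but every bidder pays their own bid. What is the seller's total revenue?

Rule: the highest bidder wins the item, but every bidder pays their own bid.
Bids ranked: 46,000 (Rook) > 44,000 (Alder) > 38,000 (Sable) > 34,000 (Novara) > 32,000 (Helix) > 23,000 (Larkspur) > …
Every bidder forfeits their bid regardless of winning.
Revenue = 32,000 + 14,000 + 38,000 + 44,000 + 19,000 + 34,000 + 23,000 + 20,000 + 46,000 = $270,000.

Total revenue: $270,000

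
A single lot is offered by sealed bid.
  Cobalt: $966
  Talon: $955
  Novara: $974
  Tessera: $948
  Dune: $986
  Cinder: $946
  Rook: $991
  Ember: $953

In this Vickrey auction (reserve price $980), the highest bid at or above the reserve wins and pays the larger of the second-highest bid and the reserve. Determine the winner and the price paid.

Sorting bids: 991 (Rook) > 986 (Dune) > 974 (Novara) > 966 (Cobalt) > 955 (Talon) > 953 (Ember) > …
Highest eligible bid: Rook at $991.
Second-highest bid $986 exceeds the reserve $980 → payment $986.

Rook pays $986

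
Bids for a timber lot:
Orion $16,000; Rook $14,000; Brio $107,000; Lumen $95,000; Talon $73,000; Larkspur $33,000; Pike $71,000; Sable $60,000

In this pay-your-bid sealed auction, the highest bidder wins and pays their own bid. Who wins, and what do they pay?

Pay-your-bid sealed auction: the highest bidder wins and pays their own bid.
Bids ranked: 107,000 (Brio) > 95,000 (Lumen) > 73,000 (Talon) > 71,000 (Pike) > 60,000 (Sable) > 33,000 (Larkspur) > …
Brio is highest → pays own bid, $107,000.

Brio pays $107,000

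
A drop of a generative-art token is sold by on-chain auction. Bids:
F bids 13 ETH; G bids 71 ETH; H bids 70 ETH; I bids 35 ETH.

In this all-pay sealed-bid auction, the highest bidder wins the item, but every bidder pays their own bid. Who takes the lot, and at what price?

Sorting bids: 71 (G) > 70 (H) > 35 (I) > 13 (F)
G is highest and takes the item; every bidder forfeits their bid.

G pays 71 ETH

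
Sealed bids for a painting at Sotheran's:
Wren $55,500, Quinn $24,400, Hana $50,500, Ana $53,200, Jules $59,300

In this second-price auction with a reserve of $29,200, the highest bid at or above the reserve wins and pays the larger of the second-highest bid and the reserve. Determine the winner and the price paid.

Second-price auction with a reserve of $29,200: the highest bid at or above the reserve wins and pays the larger of the second-highest bid and the reserve.
Bids ranked: 59,300 (Jules) > 55,500 (Wren) > 53,200 (Ana) > 50,500 (Hana) > 24,400 (Quinn)
Jules has the top bid at or above the reserve ($59,300).
max(second-highest $55,500, reserve $29,200) = $55,500; the reserve does not bind.

Jules pays $55,500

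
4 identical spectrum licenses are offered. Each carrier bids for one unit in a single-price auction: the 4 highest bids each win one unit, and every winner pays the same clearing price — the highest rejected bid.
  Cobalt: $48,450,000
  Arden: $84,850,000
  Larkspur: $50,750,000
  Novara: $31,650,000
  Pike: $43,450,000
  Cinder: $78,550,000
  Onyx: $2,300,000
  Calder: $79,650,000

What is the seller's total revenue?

Sorting: 84,850,000 (Arden), 79,650,000 (Calder), 78,550,000 (Cinder), 50,750,000 (Larkspur), 48,450,000 (Cobalt), 43,450,000 (Pike), …
The 4 highest are Arden, Calder, Cinder, Larkspur.
Clearing price = highest rejected bid = $48,450,000.
Total revenue = 4 × $48,450,000 = $193,800,000.

Total revenue: $193,800,000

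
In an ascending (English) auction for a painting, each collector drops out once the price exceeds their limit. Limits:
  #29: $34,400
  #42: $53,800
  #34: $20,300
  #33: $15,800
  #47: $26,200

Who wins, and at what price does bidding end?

#42 wins at $34,400

Rule: the price rises until one bidder remains; the winner pays the price at which the last rival dropped out.
Limits ranked: 53,800 (#42) > 34,400 (#29) > 26,200 (#47) > 20,300 (#34) > 15,800 (#33)
Bidding ends when #29 exits at $34,400; #42 takes it.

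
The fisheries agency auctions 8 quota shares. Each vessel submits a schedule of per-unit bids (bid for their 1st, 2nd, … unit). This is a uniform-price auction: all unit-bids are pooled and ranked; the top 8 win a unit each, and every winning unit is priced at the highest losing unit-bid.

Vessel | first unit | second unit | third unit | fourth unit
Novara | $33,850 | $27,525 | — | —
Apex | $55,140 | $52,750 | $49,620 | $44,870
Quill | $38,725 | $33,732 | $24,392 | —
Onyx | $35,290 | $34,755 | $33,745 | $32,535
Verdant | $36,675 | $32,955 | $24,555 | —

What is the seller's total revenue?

Total revenue: $270,800

Merging the schedules and taking the best 8: 55,140 (Apex-1), 52,750 (Apex-2), 49,620 (Apex-3), 44,870 (Apex-4), 38,725 (Quill-1), 36,675 (Verdant-1), 35,290 (Onyx-1), 34,755 (Onyx-2)
First bid not allocated: $33,850.
Allocation: Apex 4, Onyx 2, Quill 1, Verdant 1. Every unit priced at $33,850.
Revenue = 8 × 33,850 = $270,800.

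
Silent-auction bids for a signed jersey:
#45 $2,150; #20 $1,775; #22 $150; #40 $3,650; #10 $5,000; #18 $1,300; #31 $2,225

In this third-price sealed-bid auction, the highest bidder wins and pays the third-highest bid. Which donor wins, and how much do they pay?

#10 pays $2,225

Bids in order: 5,000 (#10) > 3,650 (#40) > 2,225 (#31) > 2,150 (#45) > 1,775 (#20) > 1,300 (#18) > …
#10 is highest; pays the third-highest bid, $2,225.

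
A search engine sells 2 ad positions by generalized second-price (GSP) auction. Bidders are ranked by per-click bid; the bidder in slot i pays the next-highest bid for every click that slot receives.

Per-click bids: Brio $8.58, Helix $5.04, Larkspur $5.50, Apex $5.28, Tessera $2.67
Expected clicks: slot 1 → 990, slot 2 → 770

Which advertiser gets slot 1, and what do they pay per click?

Ranked by bid: $8.58 (Brio) > $5.50 (Larkspur) > $5.28 (Apex) > …
Slot 1 goes to the first-ranked bidder, Brio, who pays the next bid down: $5.50/click.

Brio; $5.50 per click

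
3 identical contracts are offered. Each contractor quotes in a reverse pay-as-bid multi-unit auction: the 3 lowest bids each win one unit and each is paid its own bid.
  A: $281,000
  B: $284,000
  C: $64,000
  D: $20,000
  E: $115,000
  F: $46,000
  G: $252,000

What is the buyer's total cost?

Ordering the bids: 20,000 (D), 46,000 (F), 64,000 (C), 115,000 (E), 252,000 (G), …
The 3 lowest are D, F, C.
Total cost = 20,000 + 46,000 + 64,000 = $130,000.

Total cost: $130,000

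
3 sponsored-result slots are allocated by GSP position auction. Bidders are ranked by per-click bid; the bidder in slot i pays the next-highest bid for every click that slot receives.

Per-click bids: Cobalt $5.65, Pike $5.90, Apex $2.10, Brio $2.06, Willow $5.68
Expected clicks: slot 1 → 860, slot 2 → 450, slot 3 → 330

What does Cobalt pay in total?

Per-click bids in order: $5.90 (Pike) > $5.68 (Willow) > $5.65 (Cobalt) > $2.10 (Apex) > …
Cobalt holds slot 3 → pays next bid $2.10 × 330 clicks = $693.00.

Cobalt pays $693.00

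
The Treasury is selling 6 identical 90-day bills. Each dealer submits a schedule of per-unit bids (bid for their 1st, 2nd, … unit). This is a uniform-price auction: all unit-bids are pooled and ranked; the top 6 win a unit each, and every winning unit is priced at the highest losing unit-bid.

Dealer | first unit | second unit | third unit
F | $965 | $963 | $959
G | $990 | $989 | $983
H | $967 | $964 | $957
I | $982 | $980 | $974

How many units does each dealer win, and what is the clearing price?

Pooled unit-bids ranked (top 6): 990 (G-1), 989 (G-2), 983 (G-3), 982 (I-1), 980 (I-2), 974 (I-3)
First bid not allocated: $967.
Allocation: G 3, I 3.

G 3, I 3; clearing price $967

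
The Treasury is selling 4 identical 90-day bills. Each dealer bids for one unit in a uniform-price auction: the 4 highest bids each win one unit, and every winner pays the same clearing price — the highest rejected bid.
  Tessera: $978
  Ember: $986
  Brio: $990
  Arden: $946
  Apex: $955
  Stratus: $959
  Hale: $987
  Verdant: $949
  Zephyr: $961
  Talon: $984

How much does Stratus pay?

Ordering the bids: 990 (Brio), 987 (Hale), 986 (Ember), 984 (Talon), 978 (Tessera), 961 (Zephyr), …
The 4 highest are Brio, Hale, Ember, Talon.
First losing bid is Tessera's $978, which sets the uniform price.
Stratus does not win → pays $0.

Stratus pays $0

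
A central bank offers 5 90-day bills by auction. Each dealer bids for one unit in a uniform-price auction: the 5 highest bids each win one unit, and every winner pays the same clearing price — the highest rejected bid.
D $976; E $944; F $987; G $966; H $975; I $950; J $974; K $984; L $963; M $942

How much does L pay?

Ordering the bids: 987 (F), 984 (K), 976 (D), 975 (H), 974 (J), 966 (G), 963 (L), …
Winners (5 units): F, K, D, H, J.
Highest unsuccessful bid: $966 → clearing price.
L does not win → pays $0.

L pays $0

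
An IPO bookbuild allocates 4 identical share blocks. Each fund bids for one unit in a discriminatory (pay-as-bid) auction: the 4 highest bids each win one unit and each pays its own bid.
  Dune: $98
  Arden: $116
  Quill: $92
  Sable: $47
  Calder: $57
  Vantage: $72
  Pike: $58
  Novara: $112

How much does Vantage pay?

Vantage pays $0

Bids ranked high→low: 116 (Arden), 112 (Novara), 98 (Dune), 92 (Quill), 72 (Vantage), 58 (Pike), …
Top 4: Arden, Novara, Dune, Quill.
Vantage does not win → $0.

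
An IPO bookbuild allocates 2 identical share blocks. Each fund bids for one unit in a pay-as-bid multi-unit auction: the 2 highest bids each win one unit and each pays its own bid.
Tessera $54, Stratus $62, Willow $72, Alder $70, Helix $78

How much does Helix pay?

Helix pays $78

Ordering the bids: 78 (Helix), 72 (Willow), 70 (Alder), 62 (Stratus), …
Top 2: Helix, Willow.
Helix wins → own bid $78.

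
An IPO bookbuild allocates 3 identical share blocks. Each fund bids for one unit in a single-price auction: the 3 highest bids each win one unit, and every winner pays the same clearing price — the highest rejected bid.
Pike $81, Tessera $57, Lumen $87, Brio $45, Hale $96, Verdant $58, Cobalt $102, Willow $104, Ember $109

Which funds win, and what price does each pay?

Sorting: 109 (Ember), 104 (Willow), 102 (Cobalt), 96 (Hale), 87 (Lumen), …
Top 3: Ember, Willow, Cobalt.
First losing bid is Hale's $96, which sets the uniform price.

Ember, Willow, Cobalt; each pays $96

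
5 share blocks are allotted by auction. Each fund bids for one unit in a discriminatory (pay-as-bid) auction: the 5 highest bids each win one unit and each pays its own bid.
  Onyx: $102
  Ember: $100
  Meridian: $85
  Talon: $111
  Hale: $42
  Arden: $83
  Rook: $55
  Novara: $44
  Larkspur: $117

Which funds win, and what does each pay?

Bids ranked high→low: 117 (Larkspur), 111 (Talon), 102 (Onyx), 100 (Ember), 85 (Meridian), 83 (Arden), 55 (Rook), …
The 5 highest are Larkspur, Talon, Onyx, Ember, Meridian.
Each winner pays its own bid: Larkspur $117, Talon $111, Onyx $102, Ember $100, Meridian $85.

Larkspur $117, Talon $111, Onyx $102, Ember $100, Meridian $85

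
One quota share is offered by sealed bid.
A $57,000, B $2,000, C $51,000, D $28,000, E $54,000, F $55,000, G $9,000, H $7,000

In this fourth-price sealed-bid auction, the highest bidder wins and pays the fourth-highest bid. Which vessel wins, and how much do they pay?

A pays $51,000

Bids in order: 57,000 (A) > 55,000 (F) > 54,000 (E) > 51,000 (C) > 28,000 (D) > 9,000 (G) > …
A is highest; pays the fourth-highest bid, $51,000.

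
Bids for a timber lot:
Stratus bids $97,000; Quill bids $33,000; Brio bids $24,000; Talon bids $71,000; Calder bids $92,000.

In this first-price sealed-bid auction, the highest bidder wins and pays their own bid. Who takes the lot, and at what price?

Stratus pays $97,000

Rule: the highest bidder wins and pays their own bid.
Sorting bids: 97,000 (Stratus) > 92,000 (Calder) > 71,000 (Talon) > 33,000 (Quill) > 24,000 (Brio)
Stratus is highest → pays own bid, $97,000.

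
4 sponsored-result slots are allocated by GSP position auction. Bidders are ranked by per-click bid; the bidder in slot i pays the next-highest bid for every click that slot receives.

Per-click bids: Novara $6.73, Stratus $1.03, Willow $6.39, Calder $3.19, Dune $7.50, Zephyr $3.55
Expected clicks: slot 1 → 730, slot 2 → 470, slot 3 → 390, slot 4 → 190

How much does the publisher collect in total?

Sorting advertisers: $7.50 (Dune) > $6.73 (Novara) > $6.39 (Willow) > $3.55 (Zephyr) > $3.19 (Calder) > …
Slot 1: Dune pays $6.73 × 730 = $4912.90
Slot 2: Novara pays $6.39 × 470 = $3003.30
Slot 3: Willow pays $3.55 × 390 = $1384.50
Slot 4: Zephyr pays $3.19 × 190 = $606.10
Total = $9906.80

Total revenue: $9906.80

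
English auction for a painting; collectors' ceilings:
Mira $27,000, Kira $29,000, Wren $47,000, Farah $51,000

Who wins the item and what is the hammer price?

Rule: the price rises until one bidder remains; the winner pays the price at which the last rival dropped out.
Limits in order: 51,000 (Farah) > 47,000 (Wren) > 29,000 (Kira) > 27,000 (Mira)
Once the price passes $47,000, only Farah is left; the hammer falls at Wren's limit of $47,000.

Farah wins at $47,000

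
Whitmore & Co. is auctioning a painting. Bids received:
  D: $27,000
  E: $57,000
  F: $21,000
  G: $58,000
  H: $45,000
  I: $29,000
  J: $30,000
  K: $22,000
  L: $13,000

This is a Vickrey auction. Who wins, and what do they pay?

Bids ranked: 58,000 (G) > 57,000 (E) > 45,000 (H) > 30,000 (J) > 29,000 (I) > 27,000 (D) > …
G wins with the highest bid; price is set by the runner-up at $57,000.

G pays $57,000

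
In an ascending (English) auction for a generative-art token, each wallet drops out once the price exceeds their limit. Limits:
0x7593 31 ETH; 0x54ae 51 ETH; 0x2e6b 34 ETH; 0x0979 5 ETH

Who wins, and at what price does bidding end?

Limits ranked: 51 (0x54ae) > 34 (0x2e6b) > 31 (0x7593) > 5 (0x0979)
0x2e6b is the last rival to drop out, at 34 ETH; 0x54ae remains and wins at that price.

0x54ae wins at 34 ETH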